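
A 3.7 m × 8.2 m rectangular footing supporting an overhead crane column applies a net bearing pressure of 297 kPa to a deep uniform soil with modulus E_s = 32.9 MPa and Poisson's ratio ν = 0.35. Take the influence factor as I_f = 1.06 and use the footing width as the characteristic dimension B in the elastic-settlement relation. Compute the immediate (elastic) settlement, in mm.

S_e ≈ 31.1 mm

Immediate (elastic) settlement: S_e = q·B·(1−ν²)/E_s · I_f.
E_s = 32.9 MPa = 32900 kPa.
S_e = 297 × 3.7 × (1 − 0.35²) / 32900 × 1.06
    = 297 × 3.7 × 0.8775 / 32900 × 1.06
    = 0.03107 m = 31.07 mm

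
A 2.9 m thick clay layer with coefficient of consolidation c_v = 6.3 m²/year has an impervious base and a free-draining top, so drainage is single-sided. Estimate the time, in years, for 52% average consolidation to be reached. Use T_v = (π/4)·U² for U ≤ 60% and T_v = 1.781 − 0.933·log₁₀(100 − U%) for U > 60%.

t ≈ 0.283 years

Drainage path length: H_d = H = 2.9 m (single drainage).
U ≤ 60%: T_v = (π/4)·U² = (π/4)×0.52² = 0.21237.
t = T_v·H_d²/c_v = 0.21237×2.9²/6.3 = 0.2835 years.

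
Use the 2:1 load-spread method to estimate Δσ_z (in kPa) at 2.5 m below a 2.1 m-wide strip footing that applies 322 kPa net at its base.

Δσ_z ≈ 147 kPa

By the 2:1 method the load spreads at 1 horizontal : 2 vertical, so at depth z the loaded area has grown by z in each plan dimension:
Δσ = qB/(B+z) = 322×2.1/(2.1+2.5) = 147 kPa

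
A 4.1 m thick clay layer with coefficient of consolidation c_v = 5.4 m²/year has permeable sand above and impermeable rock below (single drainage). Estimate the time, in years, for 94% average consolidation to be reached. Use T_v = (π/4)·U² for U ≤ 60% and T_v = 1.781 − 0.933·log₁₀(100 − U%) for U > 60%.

t ≈ 3.28 years

Drainage path length: H_d = H = 4.1 m (single drainage).
U > 60%: T_v = 1.781 − 0.933·log₁₀(100 − 94) = 1.055.
t = T_v·H_d²/c_v = 1.055×4.1²/5.4 = 3.284 years.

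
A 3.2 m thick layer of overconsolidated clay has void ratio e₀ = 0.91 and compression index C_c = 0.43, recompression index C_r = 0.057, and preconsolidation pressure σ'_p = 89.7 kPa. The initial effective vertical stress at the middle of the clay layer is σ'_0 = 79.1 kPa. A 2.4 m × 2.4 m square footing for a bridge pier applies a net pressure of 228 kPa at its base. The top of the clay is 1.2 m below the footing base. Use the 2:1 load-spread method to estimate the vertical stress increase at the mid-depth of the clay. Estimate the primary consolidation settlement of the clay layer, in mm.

S_c ≈ 116 mm

Mid-depth of clay below the footing base: z = 1.2 + 3.2/2 = 2.8 m.
Stress increase at mid-clay by the 2:1 spreading method:
Δσ = qBL/((B+z)(L+z)) = 228×2.4×2.4/((2.4+2.8)(2.4+2.8)) = 48.568 kPa
Final effective stress: σ'_f = 79.1 + 48.568 = 127.67 kPa.
σ'_f = 127.67 > σ'_p = 89.7 kPa, so the stress path crosses the preconsolidation pressure — recompression up to σ'_p, then virgin compression beyond:
S_c = H/(1+e₀)·[C_r·log₁₀(σ'_p/σ'_0) + C_c·log₁₀(σ'_f/σ'_p)]
    = 3.2/1.91 × [0.057×log₁₀(89.7/79.1) + 0.43×log₁₀(127.67/89.7)]
    = 1.6754 × [0.0031131 + 0.065917] = 0.1157 m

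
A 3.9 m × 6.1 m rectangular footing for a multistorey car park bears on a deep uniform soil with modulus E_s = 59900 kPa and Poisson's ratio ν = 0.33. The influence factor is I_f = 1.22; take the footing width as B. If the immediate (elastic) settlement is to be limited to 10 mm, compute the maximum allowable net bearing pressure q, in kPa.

q ≈ 141 kPa

S_e = q·B·(1−ν²)/E_s · I_f  ⇒  q = S_e·E_s / (B·(1−ν²)·I_f).
q = 0.01 × 59900 / (3.9 × 0.8911 × 1.22) = 141.3 kPa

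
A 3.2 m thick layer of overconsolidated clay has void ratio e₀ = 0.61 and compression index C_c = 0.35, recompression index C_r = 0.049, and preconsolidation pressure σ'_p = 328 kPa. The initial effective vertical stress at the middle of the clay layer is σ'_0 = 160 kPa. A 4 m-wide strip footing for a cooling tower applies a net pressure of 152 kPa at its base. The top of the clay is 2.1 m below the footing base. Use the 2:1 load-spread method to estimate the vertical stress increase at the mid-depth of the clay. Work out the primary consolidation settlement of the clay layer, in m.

S_c ≈ 0.017 m

Mid-depth of clay below the footing base: z = 2.1 + 3.2/2 = 3.7 m.
Stress increase at mid-clay by the 2:1 spreading method:
Δσ = qB/(B+z) = 152×4/(4+3.7) = 78.961 kPa
Final effective stress: σ'_f = 160 + 78.961 = 238.96 kPa.
σ'_f = 238.96 ≤ σ'_p = 328 kPa, so the clay remains overconsolidated and only the recompression index applies:
S_c = C_r·H/(1+e₀)·log₁₀(σ'_f/σ'_0) = 0.049×3.2/1.61×log₁₀(238.96/160)
    = 0.097392 × 0.17421 = 0.01697 m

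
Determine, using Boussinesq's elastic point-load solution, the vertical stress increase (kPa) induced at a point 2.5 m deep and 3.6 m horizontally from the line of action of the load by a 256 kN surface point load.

Δσ_z ≈ 1.18 kPa

Boussinesq vertical stress below a point load on an elastic half-space:
Δσ_z = 3P/(2πz²) · [1 + (r/z)²]^(−5/2)
r/z = 3.6/2.5 = 1.44; [1+(r/z)²]^(−5/2) = 0.060378.
Δσ_z = 3×256/(2π×2.5²) × 0.060378 = 19.557 × 0.060378 = 1.181 kPa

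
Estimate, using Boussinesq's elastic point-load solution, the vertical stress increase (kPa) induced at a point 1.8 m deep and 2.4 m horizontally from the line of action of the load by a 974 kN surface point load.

Boussinesq vertical stress below a point load on an elastic half-space:
Δσ_z = 3P/(2πz²) · [1 + (r/z)²]^(−5/2)
r/z = 2.4/1.8 = 1.3333; [1+(r/z)²]^(−5/2) = 0.07776.
Δσ_z = 3×974/(2π×1.8²) × 0.07776 = 143.53 × 0.07776 = 11.16 kPa

Δσ_z ≈ 11.2 kPa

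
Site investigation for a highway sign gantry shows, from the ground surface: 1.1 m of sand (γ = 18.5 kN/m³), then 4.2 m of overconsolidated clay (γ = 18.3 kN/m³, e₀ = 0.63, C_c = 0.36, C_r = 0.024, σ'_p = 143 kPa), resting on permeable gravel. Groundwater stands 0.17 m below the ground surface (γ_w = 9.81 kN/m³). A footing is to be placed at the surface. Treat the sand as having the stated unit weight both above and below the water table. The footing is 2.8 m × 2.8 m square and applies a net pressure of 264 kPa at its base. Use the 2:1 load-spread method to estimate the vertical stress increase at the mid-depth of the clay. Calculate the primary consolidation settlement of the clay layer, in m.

S_c ≈ 0.0293 m

Mid-depth of clay below the ground surface: z = 1.1 + 4.2/2 = 3.2 m.
Total vertical stress at mid-clay: σ_v = 18.5×1.1 + 18.3×2.1 = 58.78 kPa.
Pore pressure: u = 9.81×(3.2 − 0.17) = 29.724 kPa.
Initial effective stress: σ'_0 = σ_v − u = 58.78 − 29.724 = 29.056 kPa.
Stress increase at mid-clay by the 2:1 spreading method:
Δσ = qBL/((B+z)(L+z)) = 264×2.8×2.8/((2.8+3.2)(2.8+3.2)) = 57.493 kPa
Final effective stress: σ'_f = 29.056 + 57.493 = 86.549 kPa.
σ'_f = 86.549 ≤ σ'_p = 143 kPa, so the clay remains overconsolidated and only the recompression index applies:
S_c = C_r·H/(1+e₀)·log₁₀(σ'_f/σ'_0) = 0.024×4.2/1.63×log₁₀(86.549/29.056)
    = 0.061841 × 0.47403 = 0.02931 m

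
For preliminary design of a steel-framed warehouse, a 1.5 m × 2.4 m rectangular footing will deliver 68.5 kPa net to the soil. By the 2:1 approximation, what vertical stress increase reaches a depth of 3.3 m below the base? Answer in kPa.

By the 2:1 method the load spreads at 1 horizontal : 2 vertical, so at depth z the loaded area has grown by z in each plan dimension:
Δσ = qBL/((B+z)(L+z)) = 68.5×1.5×2.4/((1.5+3.3)(2.4+3.3)) = 9.0132 kPa

Δσ_z ≈ 9.01 kPa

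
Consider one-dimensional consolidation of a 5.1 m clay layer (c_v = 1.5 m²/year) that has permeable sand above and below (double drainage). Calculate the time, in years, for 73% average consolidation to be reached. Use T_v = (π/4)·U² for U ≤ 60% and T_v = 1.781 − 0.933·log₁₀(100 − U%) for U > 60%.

t ≈ 1.93 years

Drainage path length: H_d = H/2 = 2.55 m (double drainage).
U > 60%: T_v = 1.781 − 0.933·log₁₀(100 − 73) = 0.44554.
t = T_v·H_d²/c_v = 0.44554×2.55²/1.5 = 1.931 years.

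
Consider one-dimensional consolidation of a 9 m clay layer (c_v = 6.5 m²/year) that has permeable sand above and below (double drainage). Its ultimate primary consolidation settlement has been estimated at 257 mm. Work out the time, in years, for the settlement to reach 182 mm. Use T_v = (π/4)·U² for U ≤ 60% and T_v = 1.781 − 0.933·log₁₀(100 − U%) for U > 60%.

Drainage path length: H_d = H/2 = 4.5 m (double drainage).
U = S(t)/S_ult = 182/257 = 0.7082.
U > 60%: T_v = 1.781 − 0.933·log₁₀(100 − 70.817) = 0.41404.
t = T_v·H_d²/c_v = 0.41404×4.5²/6.5 = 1.29 years.

t ≈ 1.29 years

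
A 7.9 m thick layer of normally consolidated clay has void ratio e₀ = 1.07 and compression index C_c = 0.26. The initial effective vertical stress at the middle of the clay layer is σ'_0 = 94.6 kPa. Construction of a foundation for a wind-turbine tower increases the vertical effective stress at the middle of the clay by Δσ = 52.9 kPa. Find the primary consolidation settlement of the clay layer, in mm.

Final effective stress: σ'_f = σ'_0 + Δσ = 94.6 + 52.9 = 147.5 kPa.
Normally consolidated clay, so the full stress increment lies on the virgin compression line:
S_c = C_c·H/(1+e₀)·log₁₀(σ'_f/σ'_0) = 0.26×7.9/(1+1.07)×log₁₀(147.5/94.6)
    = 0.99227 × 0.1929 = 0.1914 m

S_c ≈ 191 mm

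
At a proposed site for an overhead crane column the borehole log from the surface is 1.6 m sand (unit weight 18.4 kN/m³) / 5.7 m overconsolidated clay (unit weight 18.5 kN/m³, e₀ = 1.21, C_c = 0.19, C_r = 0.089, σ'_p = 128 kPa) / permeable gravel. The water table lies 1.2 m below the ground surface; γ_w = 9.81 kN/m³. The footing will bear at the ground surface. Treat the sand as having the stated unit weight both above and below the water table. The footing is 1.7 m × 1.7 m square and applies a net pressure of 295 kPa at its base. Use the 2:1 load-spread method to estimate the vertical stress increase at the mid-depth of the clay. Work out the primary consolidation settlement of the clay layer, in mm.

S_c ≈ 36.9 mm

Mid-depth of clay below the ground surface: z = 1.6 + 5.7/2 = 4.45 m.
Total vertical stress at mid-clay: σ_v = 18.4×1.6 + 18.5×2.85 = 82.165 kPa.
Pore pressure: u = 9.81×(4.45 − 1.2) = 31.883 kPa.
Initial effective stress: σ'_0 = σ_v − u = 82.165 − 31.883 = 50.282 kPa.
Stress increase at mid-clay by the 2:1 spreading method:
Δσ = qBL/((B+z)(L+z)) = 295×1.7×1.7/((1.7+4.45)(1.7+4.45)) = 22.541 kPa
Final effective stress: σ'_f = 50.282 + 22.541 = 72.823 kPa.
σ'_f = 72.823 ≤ σ'_p = 128 kPa, so the clay remains overconsolidated and only the recompression index applies:
S_c = C_r·H/(1+e₀)·log₁₀(σ'_f/σ'_0) = 0.089×5.7/2.21×log₁₀(72.823/50.282)
    = 0.22955 × 0.16086 = 0.03693 m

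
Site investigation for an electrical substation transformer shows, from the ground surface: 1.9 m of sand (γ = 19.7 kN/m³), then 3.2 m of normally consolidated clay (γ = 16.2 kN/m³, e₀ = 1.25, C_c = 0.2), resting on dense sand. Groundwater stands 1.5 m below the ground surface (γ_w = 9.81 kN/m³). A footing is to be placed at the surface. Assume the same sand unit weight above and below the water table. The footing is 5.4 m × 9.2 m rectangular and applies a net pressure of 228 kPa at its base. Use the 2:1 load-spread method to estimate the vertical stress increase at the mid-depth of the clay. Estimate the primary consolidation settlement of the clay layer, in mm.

S_c ≈ 147 mm

Mid-depth of clay below the ground surface: z = 1.9 + 3.2/2 = 3.5 m.
Total vertical stress at mid-clay: σ_v = 19.7×1.9 + 16.2×1.6 = 63.35 kPa.
Pore pressure: u = 9.81×(3.5 − 1.5) = 19.62 kPa.
Initial effective stress: σ'_0 = σ_v − u = 63.35 − 19.62 = 43.73 kPa.
Stress increase at mid-clay by the 2:1 spreading method:
Δσ = qBL/((B+z)(L+z)) = 228×5.4×9.2/((5.4+3.5)(9.2+3.5)) = 100.21 kPa
Final effective stress: σ'_f = σ'_0 + Δσ = 43.73 + 100.21 = 143.94 kPa.
Normally consolidated clay, so the full stress increment lies on the virgin compression line:
S_c = C_c·H/(1+e₀)·log₁₀(σ'_f/σ'_0) = 0.2×3.2/(1+1.25)×log₁₀(143.94/43.73)
    = 0.28444 × 0.5174 = 0.1472 m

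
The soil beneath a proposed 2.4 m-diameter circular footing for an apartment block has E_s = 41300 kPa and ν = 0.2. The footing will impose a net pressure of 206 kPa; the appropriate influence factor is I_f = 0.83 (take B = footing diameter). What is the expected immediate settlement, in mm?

Immediate (elastic) settlement: S_e = q·B·(1−ν²)/E_s · I_f.
S_e = 206 × 2.4 × (1 − 0.2²) / 41300 × 0.83
    = 206 × 2.4 × 0.96 / 41300 × 0.83
    = 0.009538 m = 9.538 mm

S_e ≈ 9.54 mm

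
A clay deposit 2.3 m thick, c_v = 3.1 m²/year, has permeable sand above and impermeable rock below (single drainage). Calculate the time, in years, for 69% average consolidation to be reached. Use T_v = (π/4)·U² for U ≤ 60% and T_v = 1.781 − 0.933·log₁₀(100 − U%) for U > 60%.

t ≈ 0.665 years

Drainage path length: H_d = H = 2.3 m (single drainage).
U > 60%: T_v = 1.781 − 0.933·log₁₀(100 − 69) = 0.38956.
t = T_v·H_d²/c_v = 0.38956×2.3²/3.1 = 0.6648 years.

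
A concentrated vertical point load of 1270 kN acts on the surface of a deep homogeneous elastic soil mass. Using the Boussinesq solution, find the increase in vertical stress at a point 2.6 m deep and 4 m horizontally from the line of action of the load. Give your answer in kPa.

Δσ_z ≈ 4.31 kPa

Boussinesq vertical stress below a point load on an elastic half-space:
Δσ_z = 3P/(2πz²) · [1 + (r/z)²]^(−5/2)
r/z = 4/2.6 = 1.5385; [1+(r/z)²]^(−5/2) = 0.048077.
Δσ_z = 3×1270/(2π×2.6²) × 0.048077 = 89.701 × 0.048077 = 4.313 kPa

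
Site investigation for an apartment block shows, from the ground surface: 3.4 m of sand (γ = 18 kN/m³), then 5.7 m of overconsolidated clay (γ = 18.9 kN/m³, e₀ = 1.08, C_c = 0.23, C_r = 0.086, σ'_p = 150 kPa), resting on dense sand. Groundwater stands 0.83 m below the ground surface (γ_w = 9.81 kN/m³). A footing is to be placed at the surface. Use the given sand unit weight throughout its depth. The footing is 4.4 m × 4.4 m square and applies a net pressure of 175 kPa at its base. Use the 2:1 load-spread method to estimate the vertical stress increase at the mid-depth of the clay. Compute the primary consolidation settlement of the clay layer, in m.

Mid-depth of clay below the ground surface: z = 3.4 + 5.7/2 = 6.25 m.
Total vertical stress at mid-clay: σ_v = 18×3.4 + 18.9×2.85 = 115.06 kPa.
Pore pressure: u = 9.81×(6.25 − 0.83) = 53.17 kPa.
Initial effective stress: σ'_0 = σ_v − u = 115.06 − 53.17 = 61.89 kPa.
Stress increase at mid-clay by the 2:1 spreading method:
Δσ = qBL/((B+z)(L+z)) = 175×4.4×4.4/((4.4+6.25)(4.4+6.25)) = 29.871 kPa
Final effective stress: σ'_f = 61.89 + 29.871 = 91.761 kPa.
σ'_f = 91.761 ≤ σ'_p = 150 kPa, so the clay remains overconsolidated and only the recompression index applies:
S_c = C_r·H/(1+e₀)·log₁₀(σ'_f/σ'_0) = 0.086×5.7/2.08×log₁₀(91.761/61.89)
    = 0.23567 × 0.17104 = 0.04031 m

S_c ≈ 0.0403 m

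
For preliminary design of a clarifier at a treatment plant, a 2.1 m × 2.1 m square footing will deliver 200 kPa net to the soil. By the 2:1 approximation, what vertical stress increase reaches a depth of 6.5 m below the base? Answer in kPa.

By the 2:1 method the load spreads at 1 horizontal : 2 vertical, so at depth z the loaded area has grown by z in each plan dimension:
Δσ = qBL/((B+z)(L+z)) = 200×2.1×2.1/((2.1+6.5)(2.1+6.5)) = 11.925 kPa

Δσ_z ≈ 11.9 kPa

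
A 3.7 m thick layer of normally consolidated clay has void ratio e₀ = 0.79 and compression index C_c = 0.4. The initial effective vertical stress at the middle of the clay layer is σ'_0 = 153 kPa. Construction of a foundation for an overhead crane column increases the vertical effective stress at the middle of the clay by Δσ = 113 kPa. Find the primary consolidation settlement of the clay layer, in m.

S_c ≈ 0.199 m

Final effective stress: σ'_f = σ'_0 + Δσ = 153 + 113 = 266 kPa.
Normally consolidated clay, so the full stress increment lies on the virgin compression line:
S_c = C_c·H/(1+e₀)·log₁₀(σ'_f/σ'_0) = 0.4×3.7/(1+0.79)×log₁₀(266/153)
    = 0.82682 × 0.24019 = 0.1986 m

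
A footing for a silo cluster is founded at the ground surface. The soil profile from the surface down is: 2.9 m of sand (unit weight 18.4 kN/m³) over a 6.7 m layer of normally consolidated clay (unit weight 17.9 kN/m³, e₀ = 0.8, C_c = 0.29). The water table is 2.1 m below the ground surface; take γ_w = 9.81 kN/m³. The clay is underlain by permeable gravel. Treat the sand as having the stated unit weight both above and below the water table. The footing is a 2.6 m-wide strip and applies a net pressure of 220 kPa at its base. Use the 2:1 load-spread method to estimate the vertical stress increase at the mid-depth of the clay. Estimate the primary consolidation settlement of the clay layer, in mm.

S_c ≈ 298 mm

Mid-depth of clay below the ground surface: z = 2.9 + 6.7/2 = 6.25 m.
Total vertical stress at mid-clay: σ_v = 18.4×2.9 + 17.9×3.35 = 113.32 kPa.
Pore pressure: u = 9.81×(6.25 − 2.1) = 40.712 kPa.
Initial effective stress: σ'_0 = σ_v − u = 113.32 − 40.712 = 72.608 kPa.
Stress increase at mid-clay by the 2:1 spreading method:
Δσ = qB/(B+z) = 220×2.6/(2.6+6.25) = 64.633 kPa
Final effective stress: σ'_f = σ'_0 + Δσ = 72.608 + 64.633 = 137.24 kPa.
Normally consolidated clay, so the full stress increment lies on the virgin compression line:
S_c = C_c·H/(1+e₀)·log₁₀(σ'_f/σ'_0) = 0.29×6.7/(1+0.8)×log₁₀(137.24/72.608)
    = 1.0794 × 0.2765 = 0.2985 m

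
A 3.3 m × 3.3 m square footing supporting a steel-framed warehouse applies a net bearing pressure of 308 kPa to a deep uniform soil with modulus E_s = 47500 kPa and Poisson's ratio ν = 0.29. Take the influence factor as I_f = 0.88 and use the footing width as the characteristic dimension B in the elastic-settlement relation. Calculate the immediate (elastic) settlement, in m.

Immediate (elastic) settlement: S_e = q·B·(1−ν²)/E_s · I_f.
S_e = 308 × 3.3 × (1 − 0.29²) / 47500 × 0.88
    = 308 × 3.3 × 0.9159 / 47500 × 0.88
    = 0.01725 m

S_e ≈ 0.0172 m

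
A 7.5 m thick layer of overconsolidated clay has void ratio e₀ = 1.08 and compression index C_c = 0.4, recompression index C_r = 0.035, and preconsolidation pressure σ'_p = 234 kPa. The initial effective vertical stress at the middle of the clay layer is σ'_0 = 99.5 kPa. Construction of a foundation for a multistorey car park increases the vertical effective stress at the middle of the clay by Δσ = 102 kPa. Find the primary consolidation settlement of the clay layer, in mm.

S_c ≈ 38.7 mm

Final effective stress: σ'_f = 99.5 + 102 = 201.5 kPa.
σ'_f = 201.5 ≤ σ'_p = 234 kPa, so the clay remains overconsolidated and only the recompression index applies:
S_c = C_r·H/(1+e₀)·log₁₀(σ'_f/σ'_0) = 0.035×7.5/2.08×log₁₀(201.5/99.5)
    = 0.1262 × 0.30645 = 0.03867 m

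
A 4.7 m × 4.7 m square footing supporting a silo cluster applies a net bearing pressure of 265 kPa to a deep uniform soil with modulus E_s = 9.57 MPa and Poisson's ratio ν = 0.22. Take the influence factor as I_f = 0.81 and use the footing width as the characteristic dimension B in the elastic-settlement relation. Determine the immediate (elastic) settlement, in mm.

Immediate (elastic) settlement: S_e = q·B·(1−ν²)/E_s · I_f.
E_s = 9.57 MPa = 9570 kPa.
S_e = 265 × 4.7 × (1 − 0.22²) / 9570 × 0.81
    = 265 × 4.7 × 0.9516 / 9570 × 0.81
    = 0.1003 m = 100.3 mm

S_e ≈ 100 mm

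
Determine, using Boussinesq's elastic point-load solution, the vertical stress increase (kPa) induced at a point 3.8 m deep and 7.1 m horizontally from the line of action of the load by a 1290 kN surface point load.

Δσ_z ≈ 0.998 kPa

Boussinesq vertical stress below a point load on an elastic half-space:
Δσ_z = 3P/(2πz²) · [1 + (r/z)²]^(−5/2)
r/z = 7.1/3.8 = 1.8684; [1+(r/z)²]^(−5/2) = 0.023396.
Δσ_z = 3×1290/(2π×3.8²) × 0.023396 = 42.654 × 0.023396 = 0.9979 kPa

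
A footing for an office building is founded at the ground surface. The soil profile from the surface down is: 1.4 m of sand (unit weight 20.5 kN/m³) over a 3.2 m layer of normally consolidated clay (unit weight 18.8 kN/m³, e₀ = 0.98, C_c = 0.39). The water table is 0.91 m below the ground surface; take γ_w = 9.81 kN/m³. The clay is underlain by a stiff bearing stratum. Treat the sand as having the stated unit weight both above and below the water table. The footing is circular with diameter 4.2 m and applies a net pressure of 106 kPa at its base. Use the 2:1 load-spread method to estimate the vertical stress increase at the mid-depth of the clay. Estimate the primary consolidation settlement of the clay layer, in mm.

S_c ≈ 182 mm

Mid-depth of clay below the ground surface: z = 1.4 + 3.2/2 = 3 m.
Total vertical stress at mid-clay: σ_v = 20.5×1.4 + 18.8×1.6 = 58.78 kPa.
Pore pressure: u = 9.81×(3 − 0.91) = 20.503 kPa.
Initial effective stress: σ'_0 = σ_v − u = 58.78 − 20.503 = 38.277 kPa.
Stress increase at mid-clay by the 2:1 spreading method:
Δσ ≈ qD²/(D+z)² = 106×4.2²/(4.2+3)² = 36.069 kPa
Final effective stress: σ'_f = σ'_0 + Δσ = 38.277 + 36.069 = 74.346 kPa.
Normally consolidated clay, so the full stress increment lies on the virgin compression line:
S_c = C_c·H/(1+e₀)·log₁₀(σ'_f/σ'_0) = 0.39×3.2/(1+0.98)×log₁₀(74.346/38.277)
    = 0.6303 × 0.28832 = 0.1817 m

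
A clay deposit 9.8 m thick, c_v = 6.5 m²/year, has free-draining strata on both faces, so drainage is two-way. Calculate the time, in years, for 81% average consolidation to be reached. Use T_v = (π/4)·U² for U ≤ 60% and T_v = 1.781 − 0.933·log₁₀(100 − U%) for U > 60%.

t ≈ 2.17 years

Drainage path length: H_d = H/2 = 4.9 m (double drainage).
U > 60%: T_v = 1.781 − 0.933·log₁₀(100 − 81) = 0.58792.
t = T_v·H_d²/c_v = 0.58792×4.9²/6.5 = 2.172 years.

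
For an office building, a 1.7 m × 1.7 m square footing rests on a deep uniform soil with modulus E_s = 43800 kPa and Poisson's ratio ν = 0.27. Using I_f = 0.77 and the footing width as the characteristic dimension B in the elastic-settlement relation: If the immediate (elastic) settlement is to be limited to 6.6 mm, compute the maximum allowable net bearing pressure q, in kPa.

q ≈ 238 kPa

S_e = q·B·(1−ν²)/E_s · I_f  ⇒  q = S_e·E_s / (B·(1−ν²)·I_f).
q = 0.0066 × 43800 / (1.7 × 0.9271 × 0.77) = 238.2 kPa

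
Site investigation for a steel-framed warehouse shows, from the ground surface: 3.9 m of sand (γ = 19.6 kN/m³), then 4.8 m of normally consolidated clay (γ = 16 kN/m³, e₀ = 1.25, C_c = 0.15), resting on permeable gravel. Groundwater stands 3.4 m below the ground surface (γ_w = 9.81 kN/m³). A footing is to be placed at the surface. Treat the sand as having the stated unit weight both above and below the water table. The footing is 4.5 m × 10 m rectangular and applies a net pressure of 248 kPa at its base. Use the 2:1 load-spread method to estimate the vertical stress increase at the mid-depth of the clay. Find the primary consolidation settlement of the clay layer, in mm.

Mid-depth of clay below the ground surface: z = 3.9 + 4.8/2 = 6.3 m.
Total vertical stress at mid-clay: σ_v = 19.6×3.9 + 16×2.4 = 114.84 kPa.
Pore pressure: u = 9.81×(6.3 − 3.4) = 28.449 kPa.
Initial effective stress: σ'_0 = σ_v − u = 114.84 − 28.449 = 86.391 kPa.
Stress increase at mid-clay by the 2:1 spreading method:
Δσ = qBL/((B+z)(L+z)) = 248×4.5×10/((4.5+6.3)(10+6.3)) = 63.395 kPa
Final effective stress: σ'_f = σ'_0 + Δσ = 86.391 + 63.395 = 149.79 kPa.
Normally consolidated clay, so the full stress increment lies on the virgin compression line:
S_c = C_c·H/(1+e₀)·log₁₀(σ'_f/σ'_0) = 0.15×4.8/(1+1.25)×log₁₀(149.79/86.391)
    = 0.32 × 0.23901 = 0.07648 m

S_c ≈ 76.5 mm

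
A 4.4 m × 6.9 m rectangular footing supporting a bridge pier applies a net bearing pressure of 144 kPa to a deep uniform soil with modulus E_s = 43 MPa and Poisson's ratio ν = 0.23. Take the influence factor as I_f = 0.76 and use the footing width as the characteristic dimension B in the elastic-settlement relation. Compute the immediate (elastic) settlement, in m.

S_e ≈ 0.0106 m

Immediate (elastic) settlement: S_e = q·B·(1−ν²)/E_s · I_f.
E_s = 43 MPa = 43000 kPa.
S_e = 144 × 4.4 × (1 − 0.23²) / 43000 × 0.76
    = 144 × 4.4 × 0.9471 / 43000 × 0.76
    = 0.01061 m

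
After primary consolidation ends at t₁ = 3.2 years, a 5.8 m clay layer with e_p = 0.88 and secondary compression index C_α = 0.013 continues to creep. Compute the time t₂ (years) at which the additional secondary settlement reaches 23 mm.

S_s = C_α·H/(1+e_p)·log₁₀(t₂/t₁) ⇒ log₁₀(t₂/t₁) = S_s·(1+e_p)/(C_α·H).
log₁₀(t₂/t₁) = 0.023 × (1+0.88) / (0.013×5.8) = 0.5735
t₂ = t₁ × 10^0.5735 = 3.2 × 3.745 = 11.98 years

t₂ ≈ 12 years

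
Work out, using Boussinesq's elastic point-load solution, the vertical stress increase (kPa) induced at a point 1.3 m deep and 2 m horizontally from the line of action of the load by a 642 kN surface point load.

Δσ_z ≈ 8.72 kPa

Boussinesq vertical stress below a point load on an elastic half-space:
Δσ_z = 3P/(2πz²) · [1 + (r/z)²]^(−5/2)
r/z = 2/1.3 = 1.5385; [1+(r/z)²]^(−5/2) = 0.048077.
Δσ_z = 3×642/(2π×1.3²) × 0.048077 = 181.38 × 0.048077 = 8.72 kPa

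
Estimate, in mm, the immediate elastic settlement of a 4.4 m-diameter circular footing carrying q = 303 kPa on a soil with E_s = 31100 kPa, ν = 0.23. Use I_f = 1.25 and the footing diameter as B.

Immediate (elastic) settlement: S_e = q·B·(1−ν²)/E_s · I_f.
S_e = 303 × 4.4 × (1 − 0.23²) / 31100 × 1.25
    = 303 × 4.4 × 0.9471 / 31100 × 1.25
    = 0.05075 m = 50.75 mm

S_e ≈ 50.8 mm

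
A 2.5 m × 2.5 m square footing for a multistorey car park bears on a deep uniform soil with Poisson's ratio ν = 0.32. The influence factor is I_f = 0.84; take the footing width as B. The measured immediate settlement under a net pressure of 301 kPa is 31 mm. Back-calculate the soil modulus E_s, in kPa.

S_e = q·B·(1−ν²)/E_s · I_f  ⇒  E_s = q·B·(1−ν²)·I_f / S_e.
E_s = 301 × 2.5 × 0.8976 × 0.84 / 0.031 = 18300 kPa

E_s ≈ 18300 kPa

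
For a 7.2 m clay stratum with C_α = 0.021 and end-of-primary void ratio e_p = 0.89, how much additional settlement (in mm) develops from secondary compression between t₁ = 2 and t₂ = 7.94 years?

S_s ≈ 47.9 mm

Secondary compression: S_s = C_α·H/(1+e_p)·log₁₀(t₂/t₁)
S_s = 0.021×7.2/(1+0.89)×log₁₀(7.94/2)
    = 0.08 × 0.5988 = 0.0479 m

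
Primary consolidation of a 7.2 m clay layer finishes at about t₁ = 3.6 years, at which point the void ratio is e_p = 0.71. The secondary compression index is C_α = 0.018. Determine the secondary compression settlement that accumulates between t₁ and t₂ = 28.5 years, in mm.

S_s ≈ 68.1 mm

Secondary compression: S_s = C_α·H/(1+e_p)·log₁₀(t₂/t₁)
S_s = 0.018×7.2/(1+0.71)×log₁₀(28.5/3.6)
    = 0.07579 × 0.8985 = 0.0681 m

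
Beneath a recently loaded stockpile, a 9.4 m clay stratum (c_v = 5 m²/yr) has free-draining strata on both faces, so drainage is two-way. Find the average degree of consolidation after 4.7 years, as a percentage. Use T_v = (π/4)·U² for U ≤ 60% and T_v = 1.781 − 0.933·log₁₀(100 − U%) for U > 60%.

Drainage path length: H_d = H/2 = 4.7 m (double drainage).
T_v = c_v·t/H_d² = 5×4.7/4.7² = 1.0638.
T_v = 1.0638 corresponds to the U > 60% branch:
U = 1 − 10^((1.781 − T_v)/0.933)/100 = 0.9413

U ≈ 94.1 %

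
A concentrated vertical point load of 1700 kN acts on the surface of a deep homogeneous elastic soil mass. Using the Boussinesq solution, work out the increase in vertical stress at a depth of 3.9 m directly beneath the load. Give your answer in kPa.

Boussinesq vertical stress below a point load on an elastic half-space:
Δσ_z = 3P/(2πz²) · [1 + (r/z)²]^(−5/2)
r/z = 0/3.9 = 0; [1+(r/z)²]^(−5/2) = 1.
Δσ_z = 3×1700/(2π×3.9²) × 1 = 53.366 × 1 = 53.37 kPa

Δσ_z ≈ 53.4 kPa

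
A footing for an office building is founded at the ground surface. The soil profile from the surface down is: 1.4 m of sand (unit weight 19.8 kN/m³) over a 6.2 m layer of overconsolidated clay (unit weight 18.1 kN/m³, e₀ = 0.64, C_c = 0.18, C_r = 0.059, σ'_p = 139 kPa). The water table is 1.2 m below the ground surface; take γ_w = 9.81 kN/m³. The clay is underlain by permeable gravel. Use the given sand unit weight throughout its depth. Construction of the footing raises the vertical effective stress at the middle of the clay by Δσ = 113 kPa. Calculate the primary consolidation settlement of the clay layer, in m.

S_c ≈ 0.146 m

Mid-depth of clay below the ground surface: z = 1.4 + 6.2/2 = 4.5 m.
Total vertical stress at mid-clay: σ_v = 19.8×1.4 + 18.1×3.1 = 83.83 kPa.
Pore pressure: u = 9.81×(4.5 − 1.2) = 32.373 kPa.
Initial effective stress: σ'_0 = σ_v − u = 83.83 − 32.373 = 51.457 kPa.
Final effective stress: σ'_f = 51.457 + 113 = 164.46 kPa.
σ'_f = 164.46 > σ'_p = 139 kPa, so the stress path crosses the preconsolidation pressure — recompression up to σ'_p, then virgin compression beyond:
S_c = H/(1+e₀)·[C_r·log₁₀(σ'_p/σ'_0) + C_c·log₁₀(σ'_f/σ'_p)]
    = 6.2/1.64 × [0.059×log₁₀(139/51.457) + 0.18×log₁₀(164.46/139)]
    = 3.7805 × [0.025463 + 0.013148] = 0.146 m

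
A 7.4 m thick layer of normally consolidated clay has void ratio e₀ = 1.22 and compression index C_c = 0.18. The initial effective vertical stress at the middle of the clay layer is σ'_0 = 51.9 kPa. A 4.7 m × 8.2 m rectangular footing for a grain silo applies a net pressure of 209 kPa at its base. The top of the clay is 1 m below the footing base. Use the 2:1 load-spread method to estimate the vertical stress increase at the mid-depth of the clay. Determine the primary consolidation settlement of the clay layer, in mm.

Mid-depth of clay below the footing base: z = 1 + 7.4/2 = 4.7 m.
Stress increase at mid-clay by the 2:1 spreading method:
Δσ = qBL/((B+z)(L+z)) = 209×4.7×8.2/((4.7+4.7)(8.2+4.7)) = 66.426 kPa
Final effective stress: σ'_f = σ'_0 + Δσ = 51.9 + 66.426 = 118.33 kPa.
Normally consolidated clay, so the full stress increment lies on the virgin compression line:
S_c = C_c·H/(1+e₀)·log₁₀(σ'_f/σ'_0) = 0.18×7.4/(1+1.22)×log₁₀(118.33/51.9)
    = 0.6 × 0.35793 = 0.2148 m

S_c ≈ 215 mm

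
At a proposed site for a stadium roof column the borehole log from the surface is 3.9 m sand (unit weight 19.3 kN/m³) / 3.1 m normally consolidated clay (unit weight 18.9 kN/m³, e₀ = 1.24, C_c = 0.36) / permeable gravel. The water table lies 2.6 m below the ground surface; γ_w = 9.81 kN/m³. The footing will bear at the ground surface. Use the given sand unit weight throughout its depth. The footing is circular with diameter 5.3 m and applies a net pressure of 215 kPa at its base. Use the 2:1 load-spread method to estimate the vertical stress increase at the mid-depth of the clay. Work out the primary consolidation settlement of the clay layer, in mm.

Mid-depth of clay below the ground surface: z = 3.9 + 3.1/2 = 5.45 m.
Total vertical stress at mid-clay: σ_v = 19.3×3.9 + 18.9×1.55 = 104.56 kPa.
Pore pressure: u = 9.81×(5.45 − 2.6) = 27.959 kPa.
Initial effective stress: σ'_0 = σ_v − u = 104.56 − 27.959 = 76.601 kPa.
Stress increase at mid-clay by the 2:1 spreading method:
Δσ ≈ qD²/(D+z)² = 215×5.3²/(5.3+5.45)² = 52.26 kPa
Final effective stress: σ'_f = σ'_0 + Δσ = 76.601 + 52.26 = 128.86 kPa.
Normally consolidated clay, so the full stress increment lies on the virgin compression line:
S_c = C_c·H/(1+e₀)·log₁₀(σ'_f/σ'_0) = 0.36×3.1/(1+1.24)×log₁₀(128.86/76.601)
    = 0.49821 × 0.22588 = 0.1125 m

S_c ≈ 113 mm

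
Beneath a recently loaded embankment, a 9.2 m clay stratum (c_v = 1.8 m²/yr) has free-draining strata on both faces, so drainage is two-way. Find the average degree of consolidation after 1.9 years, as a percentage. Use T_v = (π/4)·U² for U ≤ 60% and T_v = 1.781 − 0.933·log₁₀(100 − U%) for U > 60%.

U ≈ 45.4 %

Drainage path length: H_d = H/2 = 4.6 m (double drainage).
T_v = c_v·t/H_d² = 1.8×1.9/4.6² = 0.16163.
T_v = 0.16163 corresponds to the U ≤ 60% branch:
U = √(4T_v/π) = 0.4536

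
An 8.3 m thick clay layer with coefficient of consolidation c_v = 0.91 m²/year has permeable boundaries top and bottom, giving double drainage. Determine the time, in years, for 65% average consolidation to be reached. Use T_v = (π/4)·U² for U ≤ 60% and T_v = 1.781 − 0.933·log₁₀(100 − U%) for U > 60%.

Drainage path length: H_d = H/2 = 4.15 m (double drainage).
U > 60%: T_v = 1.781 − 0.933·log₁₀(100 − 65) = 0.34038.
t = T_v·H_d²/c_v = 0.34038×4.15²/0.91 = 6.442 years.

t ≈ 6.44 years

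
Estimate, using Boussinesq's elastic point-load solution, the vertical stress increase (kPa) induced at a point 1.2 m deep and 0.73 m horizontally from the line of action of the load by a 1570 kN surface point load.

Boussinesq vertical stress below a point load on an elastic half-space:
Δσ_z = 3P/(2πz²) · [1 + (r/z)²]^(−5/2)
r/z = 0.73/1.2 = 0.60833; [1+(r/z)²]^(−5/2) = 0.45514.
Δσ_z = 3×1570/(2π×1.2²) × 0.45514 = 520.57 × 0.45514 = 236.9 kPa

Δσ_z ≈ 237 kPa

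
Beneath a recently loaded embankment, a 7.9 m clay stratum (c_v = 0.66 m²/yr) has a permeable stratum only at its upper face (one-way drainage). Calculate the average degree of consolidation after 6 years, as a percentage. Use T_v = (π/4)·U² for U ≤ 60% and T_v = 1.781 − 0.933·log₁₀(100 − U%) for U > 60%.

Drainage path length: H_d = H = 7.9 m (single drainage).
T_v = c_v·t/H_d² = 0.66×6/7.9² = 0.063451.
T_v = 0.063451 corresponds to the U ≤ 60% branch:
U = √(4T_v/π) = 0.2842

U ≈ 28.4 %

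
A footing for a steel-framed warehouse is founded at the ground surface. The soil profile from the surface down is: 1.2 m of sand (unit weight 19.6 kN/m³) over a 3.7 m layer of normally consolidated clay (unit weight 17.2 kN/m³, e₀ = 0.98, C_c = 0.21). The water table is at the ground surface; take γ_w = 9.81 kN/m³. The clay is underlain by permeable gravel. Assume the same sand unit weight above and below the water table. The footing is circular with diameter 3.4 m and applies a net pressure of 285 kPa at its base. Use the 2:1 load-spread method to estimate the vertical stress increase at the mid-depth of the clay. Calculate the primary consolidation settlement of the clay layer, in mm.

S_c ≈ 241 mm

Mid-depth of clay below the ground surface: z = 1.2 + 3.7/2 = 3.05 m.
Total vertical stress at mid-clay: σ_v = 19.6×1.2 + 17.2×1.85 = 55.34 kPa.
Pore pressure: u = 9.81×(3.05 − 0) = 29.921 kPa.
Initial effective stress: σ'_0 = σ_v − u = 55.34 − 29.921 = 25.419 kPa.
Stress increase at mid-clay by the 2:1 spreading method:
Δσ ≈ qD²/(D+z)² = 285×3.4²/(3.4+3.05)² = 79.192 kPa
Final effective stress: σ'_f = σ'_0 + Δσ = 25.419 + 79.192 = 104.61 kPa.
Normally consolidated clay, so the full stress increment lies on the virgin compression line:
S_c = C_c·H/(1+e₀)·log₁₀(σ'_f/σ'_0) = 0.21×3.7/(1+0.98)×log₁₀(104.61/25.419)
    = 0.39242 × 0.61441 = 0.2411 m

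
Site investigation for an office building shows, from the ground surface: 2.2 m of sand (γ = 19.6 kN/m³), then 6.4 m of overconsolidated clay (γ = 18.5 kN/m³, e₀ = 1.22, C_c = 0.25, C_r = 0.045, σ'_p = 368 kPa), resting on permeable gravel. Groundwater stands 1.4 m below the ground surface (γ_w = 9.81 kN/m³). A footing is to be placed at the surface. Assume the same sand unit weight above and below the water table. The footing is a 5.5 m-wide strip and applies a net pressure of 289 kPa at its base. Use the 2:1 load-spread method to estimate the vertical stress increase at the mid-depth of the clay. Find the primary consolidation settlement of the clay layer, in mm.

Mid-depth of clay below the ground surface: z = 2.2 + 6.4/2 = 5.4 m.
Total vertical stress at mid-clay: σ_v = 19.6×2.2 + 18.5×3.2 = 102.32 kPa.
Pore pressure: u = 9.81×(5.4 − 1.4) = 39.24 kPa.
Initial effective stress: σ'_0 = σ_v − u = 102.32 − 39.24 = 63.08 kPa.
Stress increase at mid-clay by the 2:1 spreading method:
Δσ = qB/(B+z) = 289×5.5/(5.5+5.4) = 145.83 kPa
Final effective stress: σ'_f = 63.08 + 145.83 = 208.91 kPa.
σ'_f = 208.91 ≤ σ'_p = 368 kPa, so the clay remains overconsolidated and only the recompression index applies:
S_c = C_r·H/(1+e₀)·log₁₀(σ'_f/σ'_0) = 0.045×6.4/2.22×log₁₀(208.91/63.08)
    = 0.12973 × 0.52007 = 0.06747 m

S_c ≈ 67.5 mm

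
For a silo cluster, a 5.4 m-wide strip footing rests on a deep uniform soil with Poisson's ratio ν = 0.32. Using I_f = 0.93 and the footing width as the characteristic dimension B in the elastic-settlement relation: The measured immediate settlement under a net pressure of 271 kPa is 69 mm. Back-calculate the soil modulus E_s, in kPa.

S_e = q·B·(1−ν²)/E_s · I_f  ⇒  E_s = q·B·(1−ν²)·I_f / S_e.
E_s = 271 × 5.4 × 0.8976 × 0.93 / 0.069 = 17700 kPa

E_s ≈ 17700 kPa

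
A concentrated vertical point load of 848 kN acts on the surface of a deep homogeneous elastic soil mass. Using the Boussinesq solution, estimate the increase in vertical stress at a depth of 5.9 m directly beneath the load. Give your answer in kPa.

Boussinesq vertical stress below a point load on an elastic half-space:
Δσ_z = 3P/(2πz²) · [1 + (r/z)²]^(−5/2)
r/z = 0/5.9 = 0; [1+(r/z)²]^(−5/2) = 1.
Δσ_z = 3×848/(2π×5.9²) × 1 = 11.631 × 1 = 11.63 kPa

Δσ_z ≈ 11.6 kPa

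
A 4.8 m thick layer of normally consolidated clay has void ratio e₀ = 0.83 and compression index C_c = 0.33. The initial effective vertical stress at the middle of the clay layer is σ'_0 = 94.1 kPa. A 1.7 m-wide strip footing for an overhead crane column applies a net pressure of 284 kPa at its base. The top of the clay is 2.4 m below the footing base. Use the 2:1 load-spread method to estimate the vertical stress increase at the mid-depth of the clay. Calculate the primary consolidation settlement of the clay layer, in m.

Mid-depth of clay below the footing base: z = 2.4 + 4.8/2 = 4.8 m.
Stress increase at mid-clay by the 2:1 spreading method:
Δσ = qB/(B+z) = 284×1.7/(1.7+4.8) = 74.277 kPa
Final effective stress: σ'_f = σ'_0 + Δσ = 94.1 + 74.277 = 168.38 kPa.
Normally consolidated clay, so the full stress increment lies on the virgin compression line:
S_c = C_c·H/(1+e₀)·log₁₀(σ'_f/σ'_0) = 0.33×4.8/(1+0.83)×log₁₀(168.38/94.1)
    = 0.86557 × 0.2527 = 0.2187 m

S_c ≈ 0.219 m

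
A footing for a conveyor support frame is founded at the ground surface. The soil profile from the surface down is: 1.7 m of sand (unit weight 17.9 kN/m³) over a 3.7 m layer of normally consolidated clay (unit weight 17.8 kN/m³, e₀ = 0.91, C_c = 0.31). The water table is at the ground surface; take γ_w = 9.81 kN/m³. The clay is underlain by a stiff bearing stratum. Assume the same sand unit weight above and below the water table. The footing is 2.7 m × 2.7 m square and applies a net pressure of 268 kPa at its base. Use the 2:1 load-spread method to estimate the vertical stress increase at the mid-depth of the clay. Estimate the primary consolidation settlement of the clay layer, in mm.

Mid-depth of clay below the ground surface: z = 1.7 + 3.7/2 = 3.55 m.
Total vertical stress at mid-clay: σ_v = 17.9×1.7 + 17.8×1.85 = 63.36 kPa.
Pore pressure: u = 9.81×(3.55 − 0) = 34.825 kPa.
Initial effective stress: σ'_0 = σ_v − u = 63.36 − 34.825 = 28.535 kPa.
Stress increase at mid-clay by the 2:1 spreading method:
Δσ = qBL/((B+z)(L+z)) = 268×2.7×2.7/((2.7+3.55)(2.7+3.55)) = 50.015 kPa
Final effective stress: σ'_f = σ'_0 + Δσ = 28.535 + 50.015 = 78.55 kPa.
Normally consolidated clay, so the full stress increment lies on the virgin compression line:
S_c = C_c·H/(1+e₀)·log₁₀(σ'_f/σ'_0) = 0.31×3.7/(1+0.91)×log₁₀(78.55/28.535)
    = 0.60052 × 0.43977 = 0.2641 m

S_c ≈ 264 mm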